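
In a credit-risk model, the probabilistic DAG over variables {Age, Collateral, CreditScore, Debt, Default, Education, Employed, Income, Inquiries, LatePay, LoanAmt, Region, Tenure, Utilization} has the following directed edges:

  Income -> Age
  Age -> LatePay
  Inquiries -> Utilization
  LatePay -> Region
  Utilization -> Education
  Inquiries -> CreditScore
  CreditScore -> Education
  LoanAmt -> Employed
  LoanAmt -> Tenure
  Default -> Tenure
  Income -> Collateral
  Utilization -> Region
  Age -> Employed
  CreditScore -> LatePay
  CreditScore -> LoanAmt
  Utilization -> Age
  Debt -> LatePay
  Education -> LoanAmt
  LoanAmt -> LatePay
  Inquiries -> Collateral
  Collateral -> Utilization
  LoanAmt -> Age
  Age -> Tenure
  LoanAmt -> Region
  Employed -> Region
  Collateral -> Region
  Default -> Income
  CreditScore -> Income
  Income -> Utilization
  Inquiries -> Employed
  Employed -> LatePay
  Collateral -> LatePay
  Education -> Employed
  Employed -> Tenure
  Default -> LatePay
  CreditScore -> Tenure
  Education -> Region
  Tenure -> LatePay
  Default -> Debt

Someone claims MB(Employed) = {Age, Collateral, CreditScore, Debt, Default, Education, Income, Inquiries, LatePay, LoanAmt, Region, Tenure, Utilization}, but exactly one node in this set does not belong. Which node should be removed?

Income

Parents of Employed: Age, Education, Inquiries, LoanAmt.
Employed has children LatePay, Region, Tenure.
Other parents of Employed's children:
  parents(Tenure) \ {Employed} = {Age, CreditScore, Default, LoanAmt}.
  LatePay's other parents are Age, Collateral, CreditScore, Debt, Default, LoanAmt, Tenure.
  parents(Region) \ {Employed} = {Collateral, Education, LatePay, LoanAmt, Utilization}.
MB(Employed) = {Age, Collateral, CreditScore, Debt, Default, Education, Inquiries, LatePay, LoanAmt, Region, Tenure, Utilization}.
Income is neither a parent, child, nor co-parent of Employed, so it does not belong.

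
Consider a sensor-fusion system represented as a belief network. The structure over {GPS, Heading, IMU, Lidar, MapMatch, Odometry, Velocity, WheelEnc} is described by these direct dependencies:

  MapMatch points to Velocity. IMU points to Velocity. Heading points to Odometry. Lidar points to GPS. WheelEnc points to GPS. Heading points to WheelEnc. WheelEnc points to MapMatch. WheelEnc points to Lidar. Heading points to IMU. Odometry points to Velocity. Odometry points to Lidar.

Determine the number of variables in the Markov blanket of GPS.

By definition, MB(GPS) is built from GPS's parents, GPS's children, and the co-parents of GPS.
GPS's parents: Lidar, WheelEnc.
Ch(GPS) = {}.
GPS has no children, so there are no co-parents.
MB(GPS) = {Lidar, WheelEnc}, which has 2 nodes.

2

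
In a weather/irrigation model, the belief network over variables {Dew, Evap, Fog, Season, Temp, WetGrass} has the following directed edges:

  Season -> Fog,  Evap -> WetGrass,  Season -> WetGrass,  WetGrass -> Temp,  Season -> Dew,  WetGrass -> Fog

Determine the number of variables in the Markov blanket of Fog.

2

Parents of Fog: Season, WetGrass.
Fog has no children.
With no children, Fog has no spouses; the co-parent set is empty.
MB(Fog) = {Season, WetGrass}, which has 2 nodes.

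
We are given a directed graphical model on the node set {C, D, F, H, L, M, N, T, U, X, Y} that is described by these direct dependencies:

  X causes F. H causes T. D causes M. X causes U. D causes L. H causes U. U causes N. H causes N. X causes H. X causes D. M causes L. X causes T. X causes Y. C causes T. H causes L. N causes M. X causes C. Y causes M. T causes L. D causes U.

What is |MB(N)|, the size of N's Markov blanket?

5

Pa(N) = {H, U}.
Children of N: M.
For each child, the remaining parents (spouses of N):
  parents(M) \ {N} = {D, Y}.
MB(N) = {D, H, M, U, Y}, which has 5 nodes.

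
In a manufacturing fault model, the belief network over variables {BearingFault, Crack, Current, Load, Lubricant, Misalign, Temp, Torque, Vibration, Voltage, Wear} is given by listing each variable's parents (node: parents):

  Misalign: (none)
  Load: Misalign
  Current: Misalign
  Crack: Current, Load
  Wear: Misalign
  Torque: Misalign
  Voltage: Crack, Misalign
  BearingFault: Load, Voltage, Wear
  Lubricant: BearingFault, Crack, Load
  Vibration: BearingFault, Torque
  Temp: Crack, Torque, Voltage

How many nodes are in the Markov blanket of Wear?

4

Wear has parent Misalign.
Children of Wear: BearingFault.
For each child, the remaining parents (spouses of Wear):
  BearingFault: Load, Voltage
MB(Wear) = {BearingFault, Load, Misalign, Voltage}, which has 4 nodes.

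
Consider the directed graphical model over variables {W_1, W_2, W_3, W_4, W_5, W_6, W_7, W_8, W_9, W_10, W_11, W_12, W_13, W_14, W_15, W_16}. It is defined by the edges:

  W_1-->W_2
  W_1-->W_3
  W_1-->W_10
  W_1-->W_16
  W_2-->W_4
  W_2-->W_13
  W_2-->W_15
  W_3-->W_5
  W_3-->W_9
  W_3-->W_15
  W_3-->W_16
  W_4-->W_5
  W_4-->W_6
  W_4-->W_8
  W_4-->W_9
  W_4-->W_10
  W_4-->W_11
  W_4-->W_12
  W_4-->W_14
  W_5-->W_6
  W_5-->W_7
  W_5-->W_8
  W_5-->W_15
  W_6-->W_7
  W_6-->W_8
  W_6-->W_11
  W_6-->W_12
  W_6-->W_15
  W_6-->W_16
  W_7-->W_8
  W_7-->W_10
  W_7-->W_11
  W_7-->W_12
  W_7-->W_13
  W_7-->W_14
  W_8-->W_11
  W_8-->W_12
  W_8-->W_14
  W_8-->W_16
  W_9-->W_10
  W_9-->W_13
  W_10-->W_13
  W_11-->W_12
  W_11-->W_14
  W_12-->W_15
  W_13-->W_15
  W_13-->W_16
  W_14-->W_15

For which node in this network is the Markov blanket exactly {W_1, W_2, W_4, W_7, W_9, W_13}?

The target node must have every member of {W_1, W_2, W_4, W_7, W_9, W_13} as a parent, child, or co-parent, and no others.
Parents of W_10: W_1, W_4, W_7, W_9; children: W_13; co-parents: W_2, W_7, W_9.
These exactly cover the given set, so the node is W_10.

W_10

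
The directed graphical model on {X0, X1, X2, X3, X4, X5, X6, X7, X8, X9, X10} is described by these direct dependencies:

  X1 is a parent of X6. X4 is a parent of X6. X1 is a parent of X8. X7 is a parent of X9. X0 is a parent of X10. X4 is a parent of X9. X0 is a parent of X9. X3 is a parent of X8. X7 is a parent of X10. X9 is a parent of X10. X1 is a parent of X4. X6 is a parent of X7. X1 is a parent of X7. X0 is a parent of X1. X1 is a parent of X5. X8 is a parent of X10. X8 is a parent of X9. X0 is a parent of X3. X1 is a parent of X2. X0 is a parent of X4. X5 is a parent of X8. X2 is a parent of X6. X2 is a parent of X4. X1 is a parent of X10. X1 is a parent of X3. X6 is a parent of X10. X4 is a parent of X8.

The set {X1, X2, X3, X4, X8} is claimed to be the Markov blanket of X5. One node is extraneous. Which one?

X2

Recall MB(v) = parents ∪ children ∪ spouses, where spouses are the other parents of v's children.
Pa(X5) = {X1}.
Ch(X5) = {X8}.
Parents of each child, excluding X5:
  parents(X8) \ {X5} = {X1, X3, X4}.
MB(X5) = {X1, X3, X4, X8}.
X2 is neither a parent, child, nor co-parent of X5, so it does not belong.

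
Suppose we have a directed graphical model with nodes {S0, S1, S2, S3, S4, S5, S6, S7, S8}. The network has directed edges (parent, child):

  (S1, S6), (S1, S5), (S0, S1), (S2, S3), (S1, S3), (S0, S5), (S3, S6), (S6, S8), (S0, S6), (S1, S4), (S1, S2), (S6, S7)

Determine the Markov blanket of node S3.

Recall MB(v) = parents ∪ children ∪ spouses, where spouses are the other parents of v's children.
Pa(S3) = {S1, S2}.
Children of S3: S6.
Other parents of S3's children:
  S6's other parents are S0, S1.
So the Markov blanket of S3 is {S0, S1, S2, S6}.

{S0, S1, S2, S6}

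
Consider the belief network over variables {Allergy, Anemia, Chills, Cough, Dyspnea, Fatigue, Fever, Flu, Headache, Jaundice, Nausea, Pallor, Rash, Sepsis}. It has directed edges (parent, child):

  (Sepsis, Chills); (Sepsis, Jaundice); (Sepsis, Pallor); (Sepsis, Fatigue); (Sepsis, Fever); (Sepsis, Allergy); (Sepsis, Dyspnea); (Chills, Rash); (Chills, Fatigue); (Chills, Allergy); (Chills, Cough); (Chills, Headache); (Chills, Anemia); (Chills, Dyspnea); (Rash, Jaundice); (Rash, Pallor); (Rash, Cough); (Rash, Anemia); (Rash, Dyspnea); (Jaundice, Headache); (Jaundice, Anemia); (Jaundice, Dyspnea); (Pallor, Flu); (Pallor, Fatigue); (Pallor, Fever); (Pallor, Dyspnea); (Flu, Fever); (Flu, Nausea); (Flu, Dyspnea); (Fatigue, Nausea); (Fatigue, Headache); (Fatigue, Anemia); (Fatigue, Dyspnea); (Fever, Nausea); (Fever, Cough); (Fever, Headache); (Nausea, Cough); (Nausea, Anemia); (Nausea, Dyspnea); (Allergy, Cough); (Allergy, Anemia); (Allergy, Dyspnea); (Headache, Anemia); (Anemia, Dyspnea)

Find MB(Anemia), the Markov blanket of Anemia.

Anemia has child Dyspnea.
Anemia's parents: Allergy, Chills, Fatigue, Headache, Jaundice, Nausea, Rash.
Co-parents of Anemia (other parents of its children):
  Dyspnea: Allergy, Chills, Fatigue, Flu, Jaundice, Nausea, Pallor, Rash, Sepsis
Union: {Allergy, Chills, Fatigue, Headache, Jaundice, Nausea, Rash} ∪ {Dyspnea} ∪ {Allergy, Chills, Fatigue, Flu, Jaundice, Nausea, Pallor, Rash, Sepsis} = {Allergy, Chills, Dyspnea, Fatigue, Flu, Headache, Jaundice, Nausea, Pallor, Rash, Sepsis}.

{Allergy, Chills, Dyspnea, Fatigue, Flu, Headache, Jaundice, Nausea, Pallor, Rash, Sepsis}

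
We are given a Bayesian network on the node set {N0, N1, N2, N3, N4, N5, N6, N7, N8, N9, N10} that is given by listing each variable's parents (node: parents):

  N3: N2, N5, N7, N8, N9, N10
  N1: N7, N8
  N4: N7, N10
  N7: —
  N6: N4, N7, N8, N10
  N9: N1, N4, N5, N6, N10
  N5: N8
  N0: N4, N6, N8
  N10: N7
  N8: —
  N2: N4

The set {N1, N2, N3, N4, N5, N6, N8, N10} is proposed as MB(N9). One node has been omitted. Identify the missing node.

N7

The Markov blanket of a node is its parents, its children, and the other parents of its children.
Children of N9: N3.
Pa(N9) = {N1, N4, N5, N6, N10}.
Parents of each child, excluding N9:
  N3: N2, N5, N7, N8, N10
MB(N9) = {N1, N2, N3, N4, N5, N6, N7, N8, N10}.
Comparing with the claimed set, N7 is missing.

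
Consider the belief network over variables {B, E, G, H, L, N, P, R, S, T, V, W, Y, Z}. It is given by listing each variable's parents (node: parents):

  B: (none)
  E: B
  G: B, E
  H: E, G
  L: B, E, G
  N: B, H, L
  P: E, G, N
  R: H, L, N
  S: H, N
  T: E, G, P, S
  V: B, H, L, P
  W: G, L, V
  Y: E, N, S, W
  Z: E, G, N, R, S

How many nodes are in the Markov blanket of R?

A node's Markov blanket = Pa ∪ Ch ∪ (parents of Ch other than the node itself).
R's parents: H, L, N.
R has child Z.
Co-parents of R (other parents of its children):
  Z: E, G, N, S
MB(R) = {E, G, H, L, N, S, Z}, which has 7 nodes.

7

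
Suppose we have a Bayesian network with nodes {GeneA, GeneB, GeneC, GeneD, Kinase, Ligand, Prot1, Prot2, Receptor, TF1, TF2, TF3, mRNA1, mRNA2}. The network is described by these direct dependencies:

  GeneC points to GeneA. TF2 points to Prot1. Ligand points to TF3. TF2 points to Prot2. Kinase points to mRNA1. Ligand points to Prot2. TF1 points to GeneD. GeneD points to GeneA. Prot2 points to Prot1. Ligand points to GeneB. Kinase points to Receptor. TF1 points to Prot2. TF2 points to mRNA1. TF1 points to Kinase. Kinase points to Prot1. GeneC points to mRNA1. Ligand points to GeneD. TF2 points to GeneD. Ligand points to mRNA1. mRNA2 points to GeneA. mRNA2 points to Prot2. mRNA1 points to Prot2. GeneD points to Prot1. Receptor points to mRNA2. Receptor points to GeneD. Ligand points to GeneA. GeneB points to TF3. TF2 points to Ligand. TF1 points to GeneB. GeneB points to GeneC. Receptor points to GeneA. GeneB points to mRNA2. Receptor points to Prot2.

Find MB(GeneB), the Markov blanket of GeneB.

{GeneC, Ligand, Receptor, TF1, TF3, mRNA2}

A node's Markov blanket = Pa ∪ Ch ∪ (parents of Ch other than the node itself).
GeneB's parents: Ligand, TF1.
GeneB has children GeneC, TF3, mRNA2.
Other parents of GeneB's children:
  mRNA2: Receptor
  GeneC: —
  TF3: Ligand
MB(GeneB) = {GeneC, Ligand, Receptor, TF1, TF3, mRNA2}.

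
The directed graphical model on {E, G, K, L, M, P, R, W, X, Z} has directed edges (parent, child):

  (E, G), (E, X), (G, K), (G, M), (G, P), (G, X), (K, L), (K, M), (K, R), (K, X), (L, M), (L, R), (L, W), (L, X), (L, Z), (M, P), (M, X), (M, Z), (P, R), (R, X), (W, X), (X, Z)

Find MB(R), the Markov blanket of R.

A node's Markov blanket = Pa ∪ Ch ∪ (parents of Ch other than the node itself).
Parents of R: K, L, P.
R has child X.
Parents of each child, excluding R:
  X's other parents are E, G, K, L, M, W.
Taking the union gives {E, G, K, L, M, P, W, X}.

{E, G, K, L, M, P, W, X}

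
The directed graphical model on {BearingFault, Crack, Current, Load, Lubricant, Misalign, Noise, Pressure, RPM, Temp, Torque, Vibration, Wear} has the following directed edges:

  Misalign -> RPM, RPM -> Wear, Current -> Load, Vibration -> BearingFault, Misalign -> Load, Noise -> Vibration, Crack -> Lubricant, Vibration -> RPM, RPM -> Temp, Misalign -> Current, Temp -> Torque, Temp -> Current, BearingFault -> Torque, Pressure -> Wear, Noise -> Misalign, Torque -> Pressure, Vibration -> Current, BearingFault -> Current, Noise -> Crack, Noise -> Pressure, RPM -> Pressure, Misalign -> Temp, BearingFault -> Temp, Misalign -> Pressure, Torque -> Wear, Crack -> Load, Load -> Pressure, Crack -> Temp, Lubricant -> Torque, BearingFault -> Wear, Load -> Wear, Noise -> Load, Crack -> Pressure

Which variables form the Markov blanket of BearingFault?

{Crack, Current, Load, Lubricant, Misalign, Pressure, RPM, Temp, Torque, Vibration, Wear}

BearingFault's parents: Vibration.
BearingFault has children Current, Temp, Torque, Wear.
Co-parents of BearingFault (other parents of its children):
  Temp: Crack, Misalign, RPM
  Torque: Lubricant, Temp
  Current: Misalign, Temp, Vibration
  Wear: Load, Pressure, RPM, Torque
So the Markov blanket of BearingFault is {Crack, Current, Load, Lubricant, Misalign, Pressure, RPM, Temp, Torque, Vibration, Wear}.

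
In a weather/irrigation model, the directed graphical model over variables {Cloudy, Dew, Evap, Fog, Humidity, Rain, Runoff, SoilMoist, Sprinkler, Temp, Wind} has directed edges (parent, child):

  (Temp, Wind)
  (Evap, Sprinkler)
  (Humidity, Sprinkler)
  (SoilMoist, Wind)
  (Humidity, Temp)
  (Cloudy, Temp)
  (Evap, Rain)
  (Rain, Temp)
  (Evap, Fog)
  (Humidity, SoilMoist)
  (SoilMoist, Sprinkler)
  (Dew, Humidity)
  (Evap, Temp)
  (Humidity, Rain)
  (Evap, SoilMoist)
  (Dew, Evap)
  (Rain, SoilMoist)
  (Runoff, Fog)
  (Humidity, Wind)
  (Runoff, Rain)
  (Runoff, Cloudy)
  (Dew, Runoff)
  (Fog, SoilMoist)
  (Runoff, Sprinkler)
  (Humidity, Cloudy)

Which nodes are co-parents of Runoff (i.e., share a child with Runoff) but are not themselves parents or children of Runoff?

{Evap, Humidity, SoilMoist}

Children of Runoff: Cloudy, Fog, Rain, Sprinkler.
  Rain's other parents are Evap, Humidity.
  Fog's other parent is Evap.
  Cloudy's other parent is Humidity.
  parents(Sprinkler) \ {Runoff} = {Evap, Humidity, SoilMoist}.
Excluding nodes already adjacent to Runoff (Cloudy, Dew, Fog, Rain, Sprinkler), the co-parent-only contribution is {Evap, Humidity, SoilMoist}.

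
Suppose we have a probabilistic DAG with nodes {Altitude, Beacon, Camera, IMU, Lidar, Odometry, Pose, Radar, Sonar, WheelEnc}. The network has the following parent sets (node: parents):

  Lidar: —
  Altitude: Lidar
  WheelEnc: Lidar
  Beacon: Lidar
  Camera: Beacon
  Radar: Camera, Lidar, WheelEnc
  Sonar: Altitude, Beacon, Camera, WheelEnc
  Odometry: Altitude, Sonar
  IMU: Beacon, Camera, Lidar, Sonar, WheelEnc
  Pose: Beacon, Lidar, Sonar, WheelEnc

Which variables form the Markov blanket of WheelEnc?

A node's Markov blanket = Pa ∪ Ch ∪ (parents of Ch other than the node itself).
WheelEnc's parents: Lidar.
WheelEnc has children IMU, Pose, Radar, Sonar.
Other parents of WheelEnc's children:
  Radar's other parents are Camera, Lidar.
  Sonar also has parents Altitude, Beacon, Camera.
  IMU also has parents Beacon, Camera, Lidar, Sonar.
  Pose's other parents are Beacon, Lidar, Sonar.
Taking the union gives {Altitude, Beacon, Camera, IMU, Lidar, Pose, Radar, Sonar}.

{Altitude, Beacon, Camera, IMU, Lidar, Pose, Radar, Sonar}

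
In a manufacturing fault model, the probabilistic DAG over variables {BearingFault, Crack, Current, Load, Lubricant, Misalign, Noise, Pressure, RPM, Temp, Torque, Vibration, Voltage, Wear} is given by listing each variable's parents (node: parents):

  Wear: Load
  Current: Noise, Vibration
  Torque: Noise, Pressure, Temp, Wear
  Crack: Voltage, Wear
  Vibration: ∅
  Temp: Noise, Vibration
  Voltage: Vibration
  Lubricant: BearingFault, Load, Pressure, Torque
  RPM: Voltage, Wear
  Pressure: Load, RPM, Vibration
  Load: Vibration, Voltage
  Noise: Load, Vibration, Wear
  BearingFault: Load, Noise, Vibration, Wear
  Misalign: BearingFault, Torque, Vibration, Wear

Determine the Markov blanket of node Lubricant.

{BearingFault, Load, Pressure, Torque}

Pa(Lubricant) = {BearingFault, Load, Pressure, Torque}.
Children of Lubricant: none.
With no children, Lubricant has no spouses; the co-parent set is empty.
Union: {BearingFault, Load, Pressure, Torque} ∪ {} ∪ {} = {BearingFault, Load, Pressure, Torque}.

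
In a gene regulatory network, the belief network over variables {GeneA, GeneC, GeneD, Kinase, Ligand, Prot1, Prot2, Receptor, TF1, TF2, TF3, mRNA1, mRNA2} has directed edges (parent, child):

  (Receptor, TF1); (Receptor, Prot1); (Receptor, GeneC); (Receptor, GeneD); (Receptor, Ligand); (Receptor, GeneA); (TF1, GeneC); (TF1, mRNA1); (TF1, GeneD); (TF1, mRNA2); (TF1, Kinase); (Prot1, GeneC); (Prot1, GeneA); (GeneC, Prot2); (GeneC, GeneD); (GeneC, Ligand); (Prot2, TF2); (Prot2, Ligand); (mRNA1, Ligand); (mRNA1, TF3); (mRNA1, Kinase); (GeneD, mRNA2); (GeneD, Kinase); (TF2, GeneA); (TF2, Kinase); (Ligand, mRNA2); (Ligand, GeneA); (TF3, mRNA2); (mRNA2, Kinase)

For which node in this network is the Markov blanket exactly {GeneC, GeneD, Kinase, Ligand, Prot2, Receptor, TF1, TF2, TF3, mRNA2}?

mRNA1

The target node must have every member of {GeneC, GeneD, Kinase, Ligand, Prot2, Receptor, TF1, TF2, TF3, mRNA2} as a parent, child, or co-parent, and no others.
Parents of mRNA1: TF1; children: Kinase, Ligand, TF3; co-parents: GeneC, GeneD, Prot2, Receptor, TF1, TF2, mRNA2.
These exactly cover the given set, so the node is mRNA1.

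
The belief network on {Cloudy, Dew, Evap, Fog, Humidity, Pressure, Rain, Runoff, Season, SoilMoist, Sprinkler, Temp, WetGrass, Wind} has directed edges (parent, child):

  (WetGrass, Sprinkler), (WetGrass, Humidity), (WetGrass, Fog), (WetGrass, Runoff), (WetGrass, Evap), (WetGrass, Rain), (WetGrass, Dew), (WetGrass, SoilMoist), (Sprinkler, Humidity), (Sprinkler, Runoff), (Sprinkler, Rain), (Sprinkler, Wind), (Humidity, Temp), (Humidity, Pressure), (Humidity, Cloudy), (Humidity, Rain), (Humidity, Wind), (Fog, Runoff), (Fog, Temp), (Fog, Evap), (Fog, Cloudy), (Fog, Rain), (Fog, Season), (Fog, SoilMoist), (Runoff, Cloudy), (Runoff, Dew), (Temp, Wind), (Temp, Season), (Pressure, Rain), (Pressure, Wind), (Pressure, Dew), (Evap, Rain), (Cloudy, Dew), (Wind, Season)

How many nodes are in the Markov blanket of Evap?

By definition, MB(Evap) is built from Evap's parents, Evap's children, and the co-parents of Evap.
Pa(Evap) = {Fog, WetGrass}.
Children of Evap: Rain.
Other parents of Evap's children:
  Rain: Fog, Humidity, Pressure, Sprinkler, WetGrass
MB(Evap) = {Fog, Humidity, Pressure, Rain, Sprinkler, WetGrass}, which has 6 nodes.

6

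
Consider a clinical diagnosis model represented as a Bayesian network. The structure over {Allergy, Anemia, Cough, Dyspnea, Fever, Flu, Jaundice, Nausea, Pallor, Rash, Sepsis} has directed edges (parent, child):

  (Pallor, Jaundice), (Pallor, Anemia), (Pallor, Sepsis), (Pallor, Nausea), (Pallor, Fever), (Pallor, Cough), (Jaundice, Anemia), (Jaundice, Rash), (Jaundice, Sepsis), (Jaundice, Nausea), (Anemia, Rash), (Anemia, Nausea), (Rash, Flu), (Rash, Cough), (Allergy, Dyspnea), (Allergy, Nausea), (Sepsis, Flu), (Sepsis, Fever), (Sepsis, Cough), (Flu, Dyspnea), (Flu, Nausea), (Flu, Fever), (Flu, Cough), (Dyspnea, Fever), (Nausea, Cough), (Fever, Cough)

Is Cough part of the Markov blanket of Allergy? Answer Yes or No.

Recall MB(v) = parents ∪ children ∪ spouses, where spouses are the other parents of v's children.
Pa(Allergy) = {}.
Ch(Allergy) = {Dyspnea, Nausea}.
Other parents of Allergy's children:
  Dyspnea: Flu
  Nausea: Anemia, Flu, Jaundice, Pallor
MB(Allergy) = {Anemia, Dyspnea, Flu, Jaundice, Nausea, Pallor}; Cough is not in this set.

No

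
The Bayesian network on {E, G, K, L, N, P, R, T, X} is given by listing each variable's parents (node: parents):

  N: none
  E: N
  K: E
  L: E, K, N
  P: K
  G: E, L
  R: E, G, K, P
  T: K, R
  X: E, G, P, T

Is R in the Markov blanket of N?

Pa(N) = {}.
Ch(N) = {E, L}.
For each child, the remaining parents (spouses of N):
  E has no other parent.
  L's other parents are E, K.
MB(N) = {E, K, L}; R is not in this set.

No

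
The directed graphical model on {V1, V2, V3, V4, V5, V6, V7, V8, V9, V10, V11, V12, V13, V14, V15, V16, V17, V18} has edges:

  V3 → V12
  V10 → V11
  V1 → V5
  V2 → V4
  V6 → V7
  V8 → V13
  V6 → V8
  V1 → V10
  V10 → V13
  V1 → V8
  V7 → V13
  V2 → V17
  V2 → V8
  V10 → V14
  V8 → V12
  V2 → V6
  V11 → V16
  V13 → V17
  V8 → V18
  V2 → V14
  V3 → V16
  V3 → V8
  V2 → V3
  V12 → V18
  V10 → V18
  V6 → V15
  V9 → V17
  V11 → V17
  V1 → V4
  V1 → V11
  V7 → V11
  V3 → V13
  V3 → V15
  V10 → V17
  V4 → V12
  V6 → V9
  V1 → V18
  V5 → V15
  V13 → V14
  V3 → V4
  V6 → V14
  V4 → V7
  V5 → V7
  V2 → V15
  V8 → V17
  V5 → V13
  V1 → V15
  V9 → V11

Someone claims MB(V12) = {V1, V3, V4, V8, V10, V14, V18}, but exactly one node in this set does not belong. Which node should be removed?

Parents of V12: V3, V4, V8.
Children of V12: V18.
For each child, the remaining parents (spouses of V12):
  V18 also has parents V1, V8, V10.
MB(V12) = {V1, V3, V4, V8, V10, V18}.
V14 is neither a parent, child, nor co-parent of V12, so it does not belong.

V14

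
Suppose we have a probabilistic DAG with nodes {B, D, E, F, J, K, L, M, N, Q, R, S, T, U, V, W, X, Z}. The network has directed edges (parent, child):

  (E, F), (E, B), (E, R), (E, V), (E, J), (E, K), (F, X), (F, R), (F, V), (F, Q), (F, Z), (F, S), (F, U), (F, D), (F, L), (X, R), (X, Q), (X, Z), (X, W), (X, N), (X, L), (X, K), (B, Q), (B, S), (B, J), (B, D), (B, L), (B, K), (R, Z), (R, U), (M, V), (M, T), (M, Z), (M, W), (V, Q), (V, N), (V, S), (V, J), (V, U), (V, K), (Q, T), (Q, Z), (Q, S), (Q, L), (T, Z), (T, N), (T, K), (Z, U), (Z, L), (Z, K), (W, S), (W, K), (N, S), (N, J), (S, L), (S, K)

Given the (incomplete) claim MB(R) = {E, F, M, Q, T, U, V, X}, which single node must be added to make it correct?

R has parents E, F, X.
Children of R: U, Z.
Parents of each child, excluding R:
  Z also has parents F, M, Q, T, X.
  parents(U) \ {R} = {F, V, Z}.
MB(R) = {E, F, M, Q, T, U, V, X, Z}.
Comparing with the claimed set, Z is missing.

Z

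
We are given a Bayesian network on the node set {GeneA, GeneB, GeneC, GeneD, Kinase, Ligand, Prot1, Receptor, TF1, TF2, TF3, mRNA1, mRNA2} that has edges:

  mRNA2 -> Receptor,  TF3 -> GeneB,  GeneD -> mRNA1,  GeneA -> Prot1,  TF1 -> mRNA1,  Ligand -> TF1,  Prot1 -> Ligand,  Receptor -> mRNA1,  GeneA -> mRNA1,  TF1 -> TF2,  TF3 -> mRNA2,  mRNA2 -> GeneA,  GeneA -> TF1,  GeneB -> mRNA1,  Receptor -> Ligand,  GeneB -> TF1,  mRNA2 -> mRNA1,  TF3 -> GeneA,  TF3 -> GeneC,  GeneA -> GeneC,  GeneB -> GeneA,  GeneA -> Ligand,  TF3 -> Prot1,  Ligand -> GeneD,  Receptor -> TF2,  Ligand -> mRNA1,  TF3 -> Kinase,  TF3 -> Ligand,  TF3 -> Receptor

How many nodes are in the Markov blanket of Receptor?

10

The Markov blanket of a node is its parents, its children, and the other parents of its children.
Pa(Receptor) = {TF3, mRNA2}.
Children of Receptor: Ligand, TF2, mRNA1.
For each child, the remaining parents (spouses of Receptor):
  Ligand also has parents GeneA, Prot1, TF3.
  mRNA1 also has parents GeneA, GeneB, GeneD, Ligand, TF1, mRNA2.
  TF2's other parent is TF1.
MB(Receptor) = {GeneA, GeneB, GeneD, Ligand, Prot1, TF1, TF2, TF3, mRNA1, mRNA2}, which has 10 nodes.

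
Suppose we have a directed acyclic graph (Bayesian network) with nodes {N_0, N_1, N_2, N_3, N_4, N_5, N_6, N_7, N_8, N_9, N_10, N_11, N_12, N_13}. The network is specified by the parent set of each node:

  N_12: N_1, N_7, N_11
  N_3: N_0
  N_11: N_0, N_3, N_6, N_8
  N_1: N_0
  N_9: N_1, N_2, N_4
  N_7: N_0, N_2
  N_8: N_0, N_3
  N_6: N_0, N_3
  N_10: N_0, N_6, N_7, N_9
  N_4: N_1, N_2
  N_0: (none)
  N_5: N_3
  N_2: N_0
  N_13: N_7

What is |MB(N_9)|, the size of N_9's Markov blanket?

7

Parents of N_9: N_1, N_2, N_4.
Children of N_9: N_10.
For each child, the remaining parents (spouses of N_9):
  parents(N_10) \ {N_9} = {N_0, N_6, N_7}.
MB(N_9) = {N_0, N_1, N_2, N_4, N_6, N_7, N_10}, which has 7 nodes.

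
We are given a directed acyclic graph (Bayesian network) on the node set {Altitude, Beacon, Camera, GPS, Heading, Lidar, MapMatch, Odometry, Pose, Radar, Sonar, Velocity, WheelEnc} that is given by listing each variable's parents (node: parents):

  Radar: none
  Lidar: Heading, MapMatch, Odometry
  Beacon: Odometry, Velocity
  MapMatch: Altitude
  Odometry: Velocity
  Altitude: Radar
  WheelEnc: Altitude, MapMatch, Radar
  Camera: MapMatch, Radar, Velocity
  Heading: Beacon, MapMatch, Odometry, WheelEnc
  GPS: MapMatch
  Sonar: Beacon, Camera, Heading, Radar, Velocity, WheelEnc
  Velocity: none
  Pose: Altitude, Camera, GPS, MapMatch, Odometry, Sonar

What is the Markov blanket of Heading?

{Beacon, Camera, Lidar, MapMatch, Odometry, Radar, Sonar, Velocity, WheelEnc}

Recall MB(v) = parents ∪ children ∪ spouses, where spouses are the other parents of v's children.
Children of Heading: Lidar, Sonar.
Heading's parents: Beacon, MapMatch, Odometry, WheelEnc.
Parents of each child, excluding Heading:
  Lidar: MapMatch, Odometry
  Sonar: Beacon, Camera, Radar, Velocity, WheelEnc
So the Markov blanket of Heading is {Beacon, Camera, Lidar, MapMatch, Odometry, Radar, Sonar, Velocity, WheelEnc}.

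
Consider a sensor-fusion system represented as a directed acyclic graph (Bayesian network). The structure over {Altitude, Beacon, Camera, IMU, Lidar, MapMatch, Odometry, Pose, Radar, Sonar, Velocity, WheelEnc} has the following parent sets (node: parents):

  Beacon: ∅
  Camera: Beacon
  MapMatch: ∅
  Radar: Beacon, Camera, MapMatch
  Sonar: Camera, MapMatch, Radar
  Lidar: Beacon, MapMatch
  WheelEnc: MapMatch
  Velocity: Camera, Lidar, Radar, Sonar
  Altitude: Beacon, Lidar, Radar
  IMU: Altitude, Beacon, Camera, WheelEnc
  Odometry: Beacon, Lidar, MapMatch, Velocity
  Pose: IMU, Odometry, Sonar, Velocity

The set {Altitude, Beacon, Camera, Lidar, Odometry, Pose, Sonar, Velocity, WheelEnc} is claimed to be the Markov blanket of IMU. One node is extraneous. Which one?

Lidar

Children of IMU: Pose.
Parents of IMU: Altitude, Beacon, Camera, WheelEnc.
Co-parents of IMU (other parents of its children):
  Pose: Odometry, Sonar, Velocity
MB(IMU) = {Altitude, Beacon, Camera, Odometry, Pose, Sonar, Velocity, WheelEnc}.
Lidar is neither a parent, child, nor co-parent of IMU, so it does not belong.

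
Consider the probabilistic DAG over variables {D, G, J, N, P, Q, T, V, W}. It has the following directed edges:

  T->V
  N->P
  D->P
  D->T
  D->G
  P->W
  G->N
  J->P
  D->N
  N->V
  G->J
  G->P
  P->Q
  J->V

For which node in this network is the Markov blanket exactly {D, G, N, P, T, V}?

J

The target node must have every member of {D, G, N, P, T, V} as a parent, child, or co-parent, and no others.
Parents of J: G; children: P, V; co-parents: D, G, N, T.
These exactly cover the given set, so the node is J.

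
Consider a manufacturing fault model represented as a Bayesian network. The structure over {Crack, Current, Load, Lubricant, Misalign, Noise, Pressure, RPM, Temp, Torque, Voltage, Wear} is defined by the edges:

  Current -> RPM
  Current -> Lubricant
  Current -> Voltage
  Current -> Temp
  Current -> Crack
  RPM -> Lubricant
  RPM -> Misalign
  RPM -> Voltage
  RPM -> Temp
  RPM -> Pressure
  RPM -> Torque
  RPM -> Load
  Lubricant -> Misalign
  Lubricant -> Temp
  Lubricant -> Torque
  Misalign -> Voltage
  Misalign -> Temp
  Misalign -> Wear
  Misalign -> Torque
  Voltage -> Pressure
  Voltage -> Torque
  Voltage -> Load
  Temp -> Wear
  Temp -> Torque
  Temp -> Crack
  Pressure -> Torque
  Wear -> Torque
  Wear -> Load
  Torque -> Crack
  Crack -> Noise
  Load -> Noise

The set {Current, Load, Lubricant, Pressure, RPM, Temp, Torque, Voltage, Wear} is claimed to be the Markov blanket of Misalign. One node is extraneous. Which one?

Load

By definition, MB(Misalign) is built from Misalign's parents, Misalign's children, and the co-parents of Misalign.
Children of Misalign: Temp, Torque, Voltage, Wear.
Parents of Misalign: Lubricant, RPM.
Other parents of Misalign's children:
  parents(Voltage) \ {Misalign} = {Current, RPM}.
  Temp's other parents are Current, Lubricant, RPM.
  Wear also has parent Temp.
  Torque also has parents Lubricant, Pressure, RPM, Temp, Voltage, Wear.
MB(Misalign) = {Current, Lubricant, Pressure, RPM, Temp, Torque, Voltage, Wear}.
Load is neither a parent, child, nor co-parent of Misalign, so it does not belong.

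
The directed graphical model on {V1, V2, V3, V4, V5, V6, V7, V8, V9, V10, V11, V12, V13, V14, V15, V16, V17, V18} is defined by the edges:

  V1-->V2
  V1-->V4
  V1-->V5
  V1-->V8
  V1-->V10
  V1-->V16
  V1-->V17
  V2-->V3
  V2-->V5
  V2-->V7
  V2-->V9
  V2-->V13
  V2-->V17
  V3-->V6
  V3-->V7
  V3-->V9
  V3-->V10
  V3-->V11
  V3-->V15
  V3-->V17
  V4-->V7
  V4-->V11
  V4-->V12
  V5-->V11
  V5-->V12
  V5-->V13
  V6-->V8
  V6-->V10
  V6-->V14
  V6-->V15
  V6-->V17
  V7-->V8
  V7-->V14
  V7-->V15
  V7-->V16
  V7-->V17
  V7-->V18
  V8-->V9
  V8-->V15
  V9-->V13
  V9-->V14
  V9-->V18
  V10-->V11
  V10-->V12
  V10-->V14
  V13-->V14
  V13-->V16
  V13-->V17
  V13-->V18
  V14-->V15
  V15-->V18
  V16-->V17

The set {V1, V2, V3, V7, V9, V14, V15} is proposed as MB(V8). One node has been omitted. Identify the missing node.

V6

V8 has parents V1, V6, V7.
Children of V8: V9, V15.
For each child, the remaining parents (spouses of V8):
  V9: V2, V3
  V15: V3, V6, V7, V14
MB(V8) = {V1, V2, V3, V6, V7, V9, V14, V15}.
Comparing with the claimed set, V6 is missing.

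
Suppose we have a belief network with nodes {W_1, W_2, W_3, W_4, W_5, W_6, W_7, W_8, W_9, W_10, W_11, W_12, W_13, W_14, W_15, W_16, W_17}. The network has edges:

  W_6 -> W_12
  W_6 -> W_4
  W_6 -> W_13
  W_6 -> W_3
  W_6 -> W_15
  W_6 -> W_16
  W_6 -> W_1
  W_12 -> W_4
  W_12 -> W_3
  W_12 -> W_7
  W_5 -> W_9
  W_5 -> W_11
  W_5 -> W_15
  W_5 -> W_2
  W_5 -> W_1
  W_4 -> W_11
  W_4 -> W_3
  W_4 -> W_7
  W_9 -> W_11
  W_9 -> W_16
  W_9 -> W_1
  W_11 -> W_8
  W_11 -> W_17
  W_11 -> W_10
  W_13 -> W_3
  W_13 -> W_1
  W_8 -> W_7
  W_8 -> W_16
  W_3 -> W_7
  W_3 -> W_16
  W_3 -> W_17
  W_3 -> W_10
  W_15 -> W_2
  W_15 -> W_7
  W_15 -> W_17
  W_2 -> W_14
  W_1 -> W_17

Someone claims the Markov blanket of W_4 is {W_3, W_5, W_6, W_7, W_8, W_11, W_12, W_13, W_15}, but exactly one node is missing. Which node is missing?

The Markov blanket of a node is its parents, its children, and the other parents of its children.
Parents of W_4: W_6, W_12.
Ch(W_4) = {W_3, W_7, W_11}.
Other parents of W_4's children:
  W_11 also has parents W_5, W_9.
  W_3 also has parents W_6, W_12, W_13.
  parents(W_7) \ {W_4} = {W_3, W_8, W_12, W_15}.
MB(W_4) = {W_3, W_5, W_6, W_7, W_8, W_9, W_11, W_12, W_13, W_15}.
Comparing with the claimed set, W_9 is missing.

W_9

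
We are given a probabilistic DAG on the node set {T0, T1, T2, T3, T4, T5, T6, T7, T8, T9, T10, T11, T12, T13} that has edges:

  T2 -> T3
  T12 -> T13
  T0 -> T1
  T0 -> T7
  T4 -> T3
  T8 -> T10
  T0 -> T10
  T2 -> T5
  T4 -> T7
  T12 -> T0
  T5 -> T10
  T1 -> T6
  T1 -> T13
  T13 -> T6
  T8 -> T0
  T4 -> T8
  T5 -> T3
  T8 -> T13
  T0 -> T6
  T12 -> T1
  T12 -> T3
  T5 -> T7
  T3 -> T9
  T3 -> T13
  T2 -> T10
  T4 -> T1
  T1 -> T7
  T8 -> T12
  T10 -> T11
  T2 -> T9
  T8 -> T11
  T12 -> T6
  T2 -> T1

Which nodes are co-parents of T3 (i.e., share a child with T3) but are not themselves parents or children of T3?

{T1, T8}

Children of T3: T9, T13.
  parents(T13) \ {T3} = {T1, T8, T12}.
  T9 also has parent T2.
Excluding nodes already adjacent to T3 (T2, T4, T5, T9, T12, T13), the co-parent-only contribution is {T1, T8}.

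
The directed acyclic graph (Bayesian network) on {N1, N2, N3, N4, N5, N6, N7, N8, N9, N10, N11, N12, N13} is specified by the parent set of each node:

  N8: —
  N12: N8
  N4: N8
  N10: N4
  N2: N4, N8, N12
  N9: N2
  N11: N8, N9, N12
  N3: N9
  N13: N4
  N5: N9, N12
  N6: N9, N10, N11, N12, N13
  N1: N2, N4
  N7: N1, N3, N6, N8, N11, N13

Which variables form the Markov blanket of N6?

A node's Markov blanket = Pa ∪ Ch ∪ (parents of Ch other than the node itself).
N6 has parents N9, N10, N11, N12, N13.
Children of N6: N7.
Co-parents of N6 (other parents of its children):
  N7's other parents are N1, N3, N8, N11, N13.
MB(N6) = {N1, N3, N7, N8, N9, N10, N11, N12, N13}.

{N1, N3, N7, N8, N9, N10, N11, N12, N13}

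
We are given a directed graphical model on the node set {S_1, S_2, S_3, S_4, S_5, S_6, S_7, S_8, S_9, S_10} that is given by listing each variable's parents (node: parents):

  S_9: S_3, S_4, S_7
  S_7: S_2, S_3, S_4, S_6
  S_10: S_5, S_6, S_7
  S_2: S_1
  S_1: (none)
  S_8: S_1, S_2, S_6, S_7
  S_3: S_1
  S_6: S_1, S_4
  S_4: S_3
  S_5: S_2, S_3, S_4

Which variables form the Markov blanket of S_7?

{S_1, S_2, S_3, S_4, S_5, S_6, S_8, S_9, S_10}

Recall MB(v) = parents ∪ children ∪ spouses, where spouses are the other parents of v's children.
Parents of S_7: S_2, S_3, S_4, S_6.
Ch(S_7) = {S_8, S_9, S_10}.
For each child, the remaining parents (spouses of S_7):
  S_8: S_1, S_2, S_6
  S_9: S_3, S_4
  S_10: S_5, S_6
Taking the union gives {S_1, S_2, S_3, S_4, S_5, S_6, S_8, S_9, S_10}.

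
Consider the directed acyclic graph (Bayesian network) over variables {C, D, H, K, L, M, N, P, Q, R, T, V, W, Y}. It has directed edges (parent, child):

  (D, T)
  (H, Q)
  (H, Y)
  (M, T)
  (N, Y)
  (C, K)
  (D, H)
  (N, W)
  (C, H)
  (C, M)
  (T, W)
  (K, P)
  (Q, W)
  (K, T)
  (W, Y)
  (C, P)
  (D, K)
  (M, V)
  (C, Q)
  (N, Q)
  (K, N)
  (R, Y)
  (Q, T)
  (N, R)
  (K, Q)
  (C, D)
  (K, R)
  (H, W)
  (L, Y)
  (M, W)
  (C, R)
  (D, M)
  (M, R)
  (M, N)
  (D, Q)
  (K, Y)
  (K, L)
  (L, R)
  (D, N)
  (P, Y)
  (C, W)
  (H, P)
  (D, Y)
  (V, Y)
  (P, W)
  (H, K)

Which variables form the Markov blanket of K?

{C, D, H, L, M, N, P, Q, R, T, V, W, Y}

Ch(K) = {L, N, P, Q, R, T, Y}.
K's parents: C, D, H.
Co-parents of K (other parents of its children):
  L: —
  N: D, M
  P: C, H
  Q: C, D, H, N
  R: C, L, M, N
  T: D, M, Q
  Y: D, H, L, N, P, R, V, W
Taking the union gives {C, D, H, L, M, N, P, Q, R, T, V, W, Y}.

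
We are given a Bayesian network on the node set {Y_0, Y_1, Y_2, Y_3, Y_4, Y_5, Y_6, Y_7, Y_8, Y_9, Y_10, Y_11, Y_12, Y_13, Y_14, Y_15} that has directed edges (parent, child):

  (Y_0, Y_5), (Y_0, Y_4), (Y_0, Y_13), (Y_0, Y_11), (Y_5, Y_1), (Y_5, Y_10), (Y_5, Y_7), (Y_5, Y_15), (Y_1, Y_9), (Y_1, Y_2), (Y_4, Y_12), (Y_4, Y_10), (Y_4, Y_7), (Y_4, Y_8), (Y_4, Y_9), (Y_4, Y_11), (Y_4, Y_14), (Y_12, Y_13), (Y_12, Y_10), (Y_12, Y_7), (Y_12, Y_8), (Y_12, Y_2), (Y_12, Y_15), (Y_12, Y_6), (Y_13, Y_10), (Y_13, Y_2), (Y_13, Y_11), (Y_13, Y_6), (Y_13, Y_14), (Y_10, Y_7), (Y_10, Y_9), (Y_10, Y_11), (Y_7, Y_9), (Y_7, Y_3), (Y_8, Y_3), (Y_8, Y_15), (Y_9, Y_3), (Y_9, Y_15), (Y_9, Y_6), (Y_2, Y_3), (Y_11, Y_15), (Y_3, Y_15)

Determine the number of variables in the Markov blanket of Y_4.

11

Children of Y_4: Y_7, Y_8, Y_9, Y_10, Y_11, Y_12, Y_14.
Y_4 has parent Y_0.
Co-parents of Y_4 (other parents of its children):
  Y_12 has no other parent.
  parents(Y_10) \ {Y_4} = {Y_5, Y_12, Y_13}.
  Y_7's other parents are Y_5, Y_10, Y_12.
  Y_8 also has parent Y_12.
  Y_9's other parents are Y_1, Y_7, Y_10.
  Y_11's other parents are Y_0, Y_10, Y_13.
  Y_14's other parent is Y_13.
MB(Y_4) = {Y_0, Y_1, Y_5, Y_7, Y_8, Y_9, Y_10, Y_11, Y_12, Y_13, Y_14}, which has 11 nodes.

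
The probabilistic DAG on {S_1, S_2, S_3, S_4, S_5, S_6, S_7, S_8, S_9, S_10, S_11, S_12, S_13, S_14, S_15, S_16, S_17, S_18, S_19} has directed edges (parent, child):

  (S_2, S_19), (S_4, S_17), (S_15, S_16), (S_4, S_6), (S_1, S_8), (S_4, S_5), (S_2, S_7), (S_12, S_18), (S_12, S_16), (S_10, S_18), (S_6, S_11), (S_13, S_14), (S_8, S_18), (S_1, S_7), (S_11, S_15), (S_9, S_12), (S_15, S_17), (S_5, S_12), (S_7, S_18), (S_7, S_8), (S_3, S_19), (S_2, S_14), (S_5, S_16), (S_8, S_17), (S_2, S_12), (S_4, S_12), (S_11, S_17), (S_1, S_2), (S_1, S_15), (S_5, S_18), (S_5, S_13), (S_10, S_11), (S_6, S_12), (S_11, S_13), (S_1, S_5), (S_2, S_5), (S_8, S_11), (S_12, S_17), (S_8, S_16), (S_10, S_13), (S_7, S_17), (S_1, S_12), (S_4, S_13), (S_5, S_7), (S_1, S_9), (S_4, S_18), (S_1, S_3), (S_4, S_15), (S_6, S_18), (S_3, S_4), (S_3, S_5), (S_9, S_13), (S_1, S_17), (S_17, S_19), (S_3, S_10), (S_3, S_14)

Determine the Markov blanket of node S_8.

{S_1, S_4, S_5, S_6, S_7, S_10, S_11, S_12, S_15, S_16, S_17, S_18}

The Markov blanket of a node is its parents, its children, and the other parents of its children.
Parents of S_8: S_1, S_7.
S_8 has children S_11, S_16, S_17, S_18.
For each child, the remaining parents (spouses of S_8):
  S_11's other parents are S_6, S_10.
  S_16 also has parents S_5, S_12, S_15.
  S_17's other parents are S_1, S_4, S_7, S_11, S_12, S_15.
  S_18 also has parents S_4, S_5, S_6, S_7, S_10, S_12.
Union: {S_1, S_7} ∪ {S_11, S_16, S_17, S_18} ∪ {S_1, S_4, S_5, S_6, S_7, S_10, S_11, S_12, S_15} = {S_1, S_4, S_5, S_6, S_7, S_10, S_11, S_12, S_15, S_16, S_17, S_18}.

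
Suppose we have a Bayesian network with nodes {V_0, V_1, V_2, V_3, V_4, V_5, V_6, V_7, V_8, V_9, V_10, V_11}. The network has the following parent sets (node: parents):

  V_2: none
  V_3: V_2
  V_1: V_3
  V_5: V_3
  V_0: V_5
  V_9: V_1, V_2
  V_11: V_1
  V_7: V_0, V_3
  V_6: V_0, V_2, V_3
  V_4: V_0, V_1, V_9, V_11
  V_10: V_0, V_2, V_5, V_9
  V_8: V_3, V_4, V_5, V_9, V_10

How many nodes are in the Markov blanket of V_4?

Recall MB(v) = parents ∪ children ∪ spouses, where spouses are the other parents of v's children.
Pa(V_4) = {V_0, V_1, V_9, V_11}.
V_4 has child V_8.
Co-parents of V_4 (other parents of its children):
  V_8: V_3, V_5, V_9, V_10
MB(V_4) = {V_0, V_1, V_3, V_5, V_8, V_9, V_10, V_11}, which has 8 nodes.

8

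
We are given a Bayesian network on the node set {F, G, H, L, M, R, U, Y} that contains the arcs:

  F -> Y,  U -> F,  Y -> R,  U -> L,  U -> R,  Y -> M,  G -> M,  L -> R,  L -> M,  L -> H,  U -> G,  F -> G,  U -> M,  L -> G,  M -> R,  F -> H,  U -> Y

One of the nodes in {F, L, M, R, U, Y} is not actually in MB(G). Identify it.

The Markov blanket of a node is its parents, its children, and the other parents of its children.
G has parents F, L, U.
G's children: M.
Parents of each child, excluding G:
  parents(M) \ {G} = {L, U, Y}.
MB(G) = {F, L, M, U, Y}.
R is neither a parent, child, nor co-parent of G, so it does not belong.

R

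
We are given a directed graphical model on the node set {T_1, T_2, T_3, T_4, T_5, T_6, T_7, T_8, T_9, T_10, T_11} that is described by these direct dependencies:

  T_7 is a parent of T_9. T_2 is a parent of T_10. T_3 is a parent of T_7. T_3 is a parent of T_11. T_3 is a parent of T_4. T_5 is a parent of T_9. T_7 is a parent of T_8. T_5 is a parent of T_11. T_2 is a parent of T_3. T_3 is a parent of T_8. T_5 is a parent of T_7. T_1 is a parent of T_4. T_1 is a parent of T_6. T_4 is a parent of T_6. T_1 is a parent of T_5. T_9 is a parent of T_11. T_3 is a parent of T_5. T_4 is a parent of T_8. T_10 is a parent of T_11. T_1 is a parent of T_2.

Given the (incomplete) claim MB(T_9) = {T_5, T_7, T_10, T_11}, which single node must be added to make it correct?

By definition, MB(T_9) is built from T_9's parents, T_9's children, and the co-parents of T_9.
Parents of T_9: T_5, T_7.
T_9 has child T_11.
Other parents of T_9's children:
  T_11's other parents are T_3, T_5, T_10.
MB(T_9) = {T_3, T_5, T_7, T_10, T_11}.
Comparing with the claimed set, T_3 is missing.

T_3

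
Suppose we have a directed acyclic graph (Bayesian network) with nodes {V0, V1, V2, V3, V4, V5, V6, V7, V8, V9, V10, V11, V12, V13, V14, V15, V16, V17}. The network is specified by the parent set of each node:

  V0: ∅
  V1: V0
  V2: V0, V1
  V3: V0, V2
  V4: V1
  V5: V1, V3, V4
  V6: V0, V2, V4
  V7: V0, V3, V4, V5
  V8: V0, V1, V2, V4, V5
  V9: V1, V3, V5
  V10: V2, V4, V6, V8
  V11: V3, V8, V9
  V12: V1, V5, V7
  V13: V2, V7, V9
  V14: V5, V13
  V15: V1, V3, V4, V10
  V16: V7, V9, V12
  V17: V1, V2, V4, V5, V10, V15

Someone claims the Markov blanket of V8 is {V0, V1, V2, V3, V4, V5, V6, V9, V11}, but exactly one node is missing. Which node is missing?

The Markov blanket of a node is its parents, its children, and the other parents of its children.
Parents of V8: V0, V1, V2, V4, V5.
V8 has children V10, V11.
Other parents of V8's children:
  V10 also has parents V2, V4, V6.
  V11 also has parents V3, V9.
MB(V8) = {V0, V1, V2, V3, V4, V5, V6, V9, V10, V11}.
Comparing with the claimed set, V10 is missing.

V10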